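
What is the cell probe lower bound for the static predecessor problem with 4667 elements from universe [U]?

The Patrascu-Thorup lower bound shows any data structure on n = 4667 elements using O(n * polylog(n)) space requires Omega(log log U) query time. van Emde Boas trees achieve O(log log U) with O(U) space.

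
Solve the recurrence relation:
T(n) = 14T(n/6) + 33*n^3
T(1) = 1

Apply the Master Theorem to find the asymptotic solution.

a=14, b=6, f(n)=33*n^3. log_6(14) = 1.473 < 3. Case 3: T(n) = O(n^3).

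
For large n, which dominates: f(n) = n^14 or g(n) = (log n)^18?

f(n) = n^14 grows faster: any positive polynomial dominates any polylog.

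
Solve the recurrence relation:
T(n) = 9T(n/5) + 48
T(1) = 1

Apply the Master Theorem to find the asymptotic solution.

a=9, b=5, f(n)=48. log_5(9) = 1.365. Case 1 of Master Theorem: T(n) = O(n^1.365).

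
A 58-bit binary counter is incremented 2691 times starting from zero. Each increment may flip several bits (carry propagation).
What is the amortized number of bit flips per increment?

Bit i flips on every 2^i-th increment, so over 2691 increments bit i flips floor(2691/2^i) times. Summing over i: total flips < 2 * 2691. Amortized: < 2 = O(1) per increment.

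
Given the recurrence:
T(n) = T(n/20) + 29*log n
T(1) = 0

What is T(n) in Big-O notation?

Each of the log_20(n) levels adds O(log n). T(n) = O(log^2 n).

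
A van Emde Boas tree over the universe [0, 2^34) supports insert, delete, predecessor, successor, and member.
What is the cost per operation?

vEB recursively partitions [0, 17179869184) into sqrt(u) clusters of size sqrt(u). Each operation recurses into either one cluster or the summary, never both: T(u) = T(sqrt(u)) + O(1) => T(u) = O(log log u) = O(log 34). This is worst-case, not just amortized.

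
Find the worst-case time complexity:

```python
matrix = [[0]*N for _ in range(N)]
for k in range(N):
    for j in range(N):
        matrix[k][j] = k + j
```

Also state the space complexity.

Time complexity: O(n^2).
Space complexity: O(n^2).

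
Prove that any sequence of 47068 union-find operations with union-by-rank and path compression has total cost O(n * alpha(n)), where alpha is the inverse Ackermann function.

Using Tarjan's analysis with rank-based potential function. Union-by-rank keeps tree height O(log n). Path compression flattens paths during find. For n = 47068 operations, total cost is O(n * alpha(n)), effectively O(n) since alpha grows incredibly slowly.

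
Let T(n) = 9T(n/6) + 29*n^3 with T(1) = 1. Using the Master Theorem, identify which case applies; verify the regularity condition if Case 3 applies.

a=9, b=6, f(n)=29*n^3.
log_6(9) = 1.226 < 3.
f(n) = Omega(n^(1.226+epsilon)) for some epsilon > 0, so Case 3 is the candidate.
Regularity: a*f(n/b) = 9*29*(n/6)^3 = (9/216)*29*n^3 <= c*f(n) with c = 9/216 < 1. Satisfied.
Case 3: T(n) = Theta(n^3).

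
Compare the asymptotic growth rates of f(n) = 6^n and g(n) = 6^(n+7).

f(n) = 6^n and g(n) = 6^(n+7) are Theta of each other: 6^(n+7) = 6^7 * 6^n = Theta(6^n).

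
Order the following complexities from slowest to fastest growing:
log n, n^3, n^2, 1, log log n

Ordered by growth rate: 1 < log log n < log n < n^2 < n^3.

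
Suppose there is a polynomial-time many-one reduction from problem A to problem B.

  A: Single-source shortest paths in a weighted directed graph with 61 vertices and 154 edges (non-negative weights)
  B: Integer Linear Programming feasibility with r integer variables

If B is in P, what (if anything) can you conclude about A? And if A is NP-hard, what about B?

A poly-time reduction A <=_p B means any A-instance can be transformed to a B-instance in poly time.
If B is in P: compose the reduction with B's poly-time algorithm to solve A in poly time, so A is in P.
If A is NP-hard: every NP problem reduces to A, which reduces to B; composing reductions, every NP problem reduces to B, so B is NP-hard.
(Here in fact A is P and B is NP-complete.)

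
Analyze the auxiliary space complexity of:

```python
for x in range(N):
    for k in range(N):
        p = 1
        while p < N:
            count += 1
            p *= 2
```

Space complexity: O(1).
Only a constant amount of auxiliary storage is used; nothing grows with n.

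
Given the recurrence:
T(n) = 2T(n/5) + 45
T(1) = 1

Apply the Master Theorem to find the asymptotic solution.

a=2, b=5, f(n)=45. log_5(2) = 0.4307. Case 1 of Master Theorem: T(n) = O(n^0.4307).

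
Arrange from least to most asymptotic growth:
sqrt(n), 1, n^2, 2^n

Ordered by growth rate: 1 < sqrt(n) < n^2 < 2^n.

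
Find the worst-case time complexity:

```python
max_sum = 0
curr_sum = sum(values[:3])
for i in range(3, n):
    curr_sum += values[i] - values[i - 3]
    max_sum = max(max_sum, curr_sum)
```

Time complexity: O(n).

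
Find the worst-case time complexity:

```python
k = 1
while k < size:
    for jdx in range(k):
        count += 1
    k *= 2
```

Time complexity: O(n).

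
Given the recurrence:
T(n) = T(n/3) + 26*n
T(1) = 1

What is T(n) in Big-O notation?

Geometric series: 26*n*(1 + 1/3 + 1/3^2 + ...) = O(n). T(n) = O(n).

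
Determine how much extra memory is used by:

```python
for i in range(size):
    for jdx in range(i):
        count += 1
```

Space complexity: O(1).
Only a constant amount of auxiliary storage is used; nothing grows with n.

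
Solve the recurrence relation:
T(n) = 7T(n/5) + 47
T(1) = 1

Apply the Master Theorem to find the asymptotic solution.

a=7, b=5, f(n)=47. log_5(7) = 1.209. Case 1 of Master Theorem: T(n) = O(n^1.209).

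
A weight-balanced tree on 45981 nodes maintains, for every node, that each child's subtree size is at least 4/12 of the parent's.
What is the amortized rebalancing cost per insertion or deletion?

With balance ratio 4/12, tree height is O(log_{12/4}(45981)) = O(log n). A rebalance at a node of size s costs O(s) but requires Omega(s) updates in that subtree to retrigger. Summed over the O(log n) ancestors of the touched leaf, amortized rebalancing is O(log n).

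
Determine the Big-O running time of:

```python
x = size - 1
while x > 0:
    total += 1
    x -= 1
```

Time complexity: O(n).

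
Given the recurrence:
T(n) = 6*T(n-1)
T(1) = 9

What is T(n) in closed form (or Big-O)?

Each step multiplies by 6. T(n) = T(1)*6^(n-1) = 9*6^(n-1).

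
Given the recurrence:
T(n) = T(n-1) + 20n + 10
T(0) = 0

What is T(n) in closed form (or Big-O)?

Dominant term in sum is 20*sum(i, i=1..n) = 20*n*(n+1)/2 = O(n^2).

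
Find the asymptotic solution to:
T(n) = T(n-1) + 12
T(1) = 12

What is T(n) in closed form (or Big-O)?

Unrolling: T(n) = T(n-1) + 12 = T(n-2) + 2*12 = ... = T(1) + (n-1)*12 = 12 + (n-1)*12 = 12n.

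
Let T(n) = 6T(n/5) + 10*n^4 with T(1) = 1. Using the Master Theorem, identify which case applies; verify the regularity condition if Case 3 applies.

a=6, b=5, f(n)=10*n^4.
log_5(6) = 1.113 < 4.
f(n) = Omega(n^(1.113+epsilon)) for some epsilon > 0, so Case 3 is the candidate.
Regularity: a*f(n/b) = 6*10*(n/5)^4 = (6/625)*10*n^4 <= c*f(n) with c = 6/625 < 1. Satisfied.
Case 3: T(n) = Theta(n^4).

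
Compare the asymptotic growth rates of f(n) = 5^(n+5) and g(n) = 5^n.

f(n) = 5^(n+5) and g(n) = 5^n are Theta of each other: 5^(n+5) = 5^5 * 5^n = Theta(5^n).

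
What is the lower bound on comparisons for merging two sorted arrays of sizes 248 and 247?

Adversary argument: with sizes 248 and 247 (differing by at most 1), interleave the two arrays so that every consecutive pair in the output comes from different inputs. Then each of the 494 adjacent output pairs must be directly compared, or the algorithm cannot determine their relative order. So 494 comparisons are necessary; standard merge achieves this.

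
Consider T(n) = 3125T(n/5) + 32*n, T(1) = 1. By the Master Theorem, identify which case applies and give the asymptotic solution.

a=3125, b=5, f(n)=32*n.
log_5(3125) = 5 > 1.
Since f(n) = O(n^1) is polynomially smaller than n^5, Case 1 applies.
T(n) = Theta(n^5).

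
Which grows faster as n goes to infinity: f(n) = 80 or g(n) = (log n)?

g(n) = (log n) grows faster: any unbounded function dominates a constant.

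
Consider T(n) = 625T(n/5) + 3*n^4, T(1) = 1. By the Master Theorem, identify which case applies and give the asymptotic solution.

a=625, b=5, f(n)=3*n^4.
log_5(625) = 4, so n^(log_b(a)) = n^4.
f(n) = Theta(n^4), so Case 2 applies.
T(n) = Theta(n^4 log n).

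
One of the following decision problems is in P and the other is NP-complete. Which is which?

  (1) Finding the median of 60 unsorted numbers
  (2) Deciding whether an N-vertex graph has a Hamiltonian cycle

(1) is P: linear-time selection (median-of-medians) runs in O(n).
(2) is NP-complete: one of Karp's 21 NP-complete problems.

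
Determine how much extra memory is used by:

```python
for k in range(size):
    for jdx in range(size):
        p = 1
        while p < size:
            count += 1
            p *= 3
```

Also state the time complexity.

Space complexity: O(1).
Only a constant amount of auxiliary storage is used; nothing grows with n.
Time complexity: O(n^2 log n).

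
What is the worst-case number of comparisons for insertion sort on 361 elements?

Insertion sort on reverse-sorted input: 1 + 2 + ... + (361-1) = 64980 comparisons.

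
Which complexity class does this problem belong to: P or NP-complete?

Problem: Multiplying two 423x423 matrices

This problem is in P: the schoolbook algorithm runs in O(n^3).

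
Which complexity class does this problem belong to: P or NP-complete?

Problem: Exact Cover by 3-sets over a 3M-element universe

This problem is NP-complete: one of Karp's 21 NP-complete problems.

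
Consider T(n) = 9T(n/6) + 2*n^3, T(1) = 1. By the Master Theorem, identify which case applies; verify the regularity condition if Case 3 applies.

a=9, b=6, f(n)=2*n^3.
log_6(9) = 1.226 < 3.
f(n) = Omega(n^(1.226+epsilon)) for some epsilon > 0, so Case 3 is the candidate.
Regularity: a*f(n/b) = 9*2*(n/6)^3 = (9/216)*2*n^3 <= c*f(n) with c = 9/216 < 1. Satisfied.
Case 3: T(n) = Theta(n^3).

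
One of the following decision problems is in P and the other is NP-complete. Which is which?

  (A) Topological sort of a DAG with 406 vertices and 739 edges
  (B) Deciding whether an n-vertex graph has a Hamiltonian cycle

(A) is P: DFS-based topological sort runs in O(V+E).
(B) is NP-complete: one of Karp's 21 NP-complete problems.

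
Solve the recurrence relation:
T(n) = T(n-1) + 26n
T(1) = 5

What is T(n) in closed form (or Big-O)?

Unrolling: T(n) = 5 + 26*(2 + 3 + ... + n) = 5 + 26*(n(n+1)/2 - 1) = O(n^2).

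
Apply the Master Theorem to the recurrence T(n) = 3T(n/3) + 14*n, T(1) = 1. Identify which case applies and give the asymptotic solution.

a=3, b=3, f(n)=14*n.
log_3(3) = 1, so n^(log_b(a)) = n.
f(n) = Theta(n), so Case 2 applies.
T(n) = Theta(n log n).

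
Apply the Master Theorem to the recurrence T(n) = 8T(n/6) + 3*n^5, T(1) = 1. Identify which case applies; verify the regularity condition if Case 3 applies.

a=8, b=6, f(n)=3*n^5.
log_6(8) = 1.161 < 5.
f(n) = Omega(n^(1.161+epsilon)) for some epsilon > 0, so Case 3 is the candidate.
Regularity: a*f(n/b) = 8*3*(n/6)^5 = (8/7776)*3*n^5 <= c*f(n) with c = 8/7776 < 1. Satisfied.
Case 3: T(n) = Theta(n^5).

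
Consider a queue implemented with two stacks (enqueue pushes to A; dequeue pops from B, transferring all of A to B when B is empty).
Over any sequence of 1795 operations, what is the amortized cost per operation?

Each element is pushed to A once, popped once, pushed to B once, and popped once: 4 unit operations over its lifetime. Over 1795 operations the total work is O(1795). Amortized O(1) per enqueue/dequeue.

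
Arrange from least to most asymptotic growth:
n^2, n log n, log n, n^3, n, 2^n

Ordered by growth rate: log n < n < n log n < n^2 < n^3 < 2^n.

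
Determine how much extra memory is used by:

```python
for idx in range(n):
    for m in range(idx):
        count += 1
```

Space complexity: O(1).
Only a constant amount of auxiliary storage is used; nothing grows with n.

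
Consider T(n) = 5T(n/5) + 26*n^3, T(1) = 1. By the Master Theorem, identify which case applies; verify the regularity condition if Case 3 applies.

a=5, b=5, f(n)=26*n^3.
log_5(5) = 1 < 3.
f(n) = Omega(n^(1+epsilon)) for some epsilon > 0, so Case 3 is the candidate.
Regularity: a*f(n/b) = 5*26*(n/5)^3 = (5/125)*26*n^3 <= c*f(n) with c = 5/125 < 1. Satisfied.
Case 3: T(n) = Theta(n^3).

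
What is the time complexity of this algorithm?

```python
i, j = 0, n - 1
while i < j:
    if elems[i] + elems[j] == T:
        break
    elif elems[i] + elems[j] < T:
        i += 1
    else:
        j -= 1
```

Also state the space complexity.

Time complexity: O(n).
Space complexity: O(1).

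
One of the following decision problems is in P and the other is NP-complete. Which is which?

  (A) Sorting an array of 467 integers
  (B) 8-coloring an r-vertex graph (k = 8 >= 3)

(A) is P: merge sort runs in O(n log n).
(B) is NP-complete: graph k-coloring for k>=3 is NP-complete by reduction from 3-SAT.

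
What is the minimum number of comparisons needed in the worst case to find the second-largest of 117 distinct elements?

Lower bound: finding the max needs 117-1 comparisons. By the adversary weight-doubling argument, the max must personally win >= ceil(log_2(117)) = 7 comparisons; the 2nd-largest is among those 7 losers, needing 7-1 more comparisons. Total >= 117-1 + 7-1 = 122. A balanced knockout tournament achieves this.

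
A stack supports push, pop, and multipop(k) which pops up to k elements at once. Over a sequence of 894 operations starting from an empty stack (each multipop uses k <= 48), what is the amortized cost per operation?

Each element is pushed exactly once and popped at most once (whether by pop or as part of a multipop). So the total number of individual pops over the whole sequence is at most the number of pushes, which is at most 894. Total work <= 2 * 894, hence O(1) amortized per operation.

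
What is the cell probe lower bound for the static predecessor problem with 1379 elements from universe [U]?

The Patrascu-Thorup lower bound shows any data structure on n = 1379 elements using O(n * polylog(n)) space requires Omega(log log U) query time. van Emde Boas trees achieve O(log log U) with O(U) space.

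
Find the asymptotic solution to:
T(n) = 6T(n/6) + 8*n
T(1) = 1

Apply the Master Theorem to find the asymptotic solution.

a=6, b=6, f(n)=8*n. log_6(6) = 1. Case 2: T(n) = O(n log n).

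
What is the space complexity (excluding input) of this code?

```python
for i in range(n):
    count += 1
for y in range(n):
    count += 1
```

Space complexity: O(1).
Only a constant amount of auxiliary storage is used; nothing grows with n.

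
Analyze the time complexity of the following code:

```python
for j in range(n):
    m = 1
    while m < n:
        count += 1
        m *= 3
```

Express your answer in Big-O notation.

Time complexity: O(n log n).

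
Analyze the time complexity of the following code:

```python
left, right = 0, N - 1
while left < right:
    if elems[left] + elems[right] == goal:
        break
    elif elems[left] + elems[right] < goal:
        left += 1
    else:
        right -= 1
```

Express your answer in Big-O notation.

Time complexity: O(n).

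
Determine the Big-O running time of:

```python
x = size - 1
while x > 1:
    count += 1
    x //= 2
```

Time complexity: O(log n).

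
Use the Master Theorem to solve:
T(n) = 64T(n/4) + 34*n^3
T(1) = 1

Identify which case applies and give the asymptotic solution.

a=64, b=4, f(n)=34*n^3.
log_4(64) = 3, so n^(log_b(a)) = n^3.
f(n) = Theta(n^3), so Case 2 applies.
T(n) = Theta(n^3 log n).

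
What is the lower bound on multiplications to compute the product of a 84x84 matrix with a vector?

A 84x84 matrix-vector product has 84 inner products of length 84. Output depends on all 84^2 = 7056 matrix entries. At least 7056 multiplications needed.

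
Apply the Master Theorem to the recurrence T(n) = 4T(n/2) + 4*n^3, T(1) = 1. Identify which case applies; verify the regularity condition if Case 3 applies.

a=4, b=2, f(n)=4*n^3.
log_2(4) = 2 < 3.
f(n) = Omega(n^(2+epsilon)) for some epsilon > 0, so Case 3 is the candidate.
Regularity: a*f(n/b) = 4*4*(n/2)^3 = (4/8)*4*n^3 <= c*f(n) with c = 4/8 < 1. Satisfied.
Case 3: T(n) = Theta(n^3).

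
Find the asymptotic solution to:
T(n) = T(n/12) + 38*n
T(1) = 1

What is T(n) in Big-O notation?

Geometric series: 38*n*(1 + 1/12 + 1/12^2 + ...) = O(n). T(n) = O(n).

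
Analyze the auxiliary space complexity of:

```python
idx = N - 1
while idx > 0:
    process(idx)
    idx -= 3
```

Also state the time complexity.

Space complexity: O(1).
Only a constant amount of auxiliary storage is used; nothing grows with n.
Time complexity: O(n).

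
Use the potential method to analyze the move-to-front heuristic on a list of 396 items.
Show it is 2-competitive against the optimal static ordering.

Let Phi = number of inversions between the MTF list and the optimal static list (0 <= Phi <= C(396,2)). Accessing an element at MTF position k and optimal position j: the move-to-front destroys all k-1 inversions in front of it that are not in front in optimal (>= k-j of them) and creates at most j-1 new ones. Amortized cost <= k + (j-1) - (k-j) = 2j - 1 <= 2 * optimal cost.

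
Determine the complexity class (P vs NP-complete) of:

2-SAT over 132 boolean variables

This problem is in P: 2-SAT is solvable in linear time via implication-graph SCCs.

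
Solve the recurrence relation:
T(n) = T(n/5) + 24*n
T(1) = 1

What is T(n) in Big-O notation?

Geometric series: 24*n*(1 + 1/5 + 1/5^2 + ...) = O(n). T(n) = O(n).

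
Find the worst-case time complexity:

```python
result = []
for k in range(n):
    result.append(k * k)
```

Time complexity: O(n).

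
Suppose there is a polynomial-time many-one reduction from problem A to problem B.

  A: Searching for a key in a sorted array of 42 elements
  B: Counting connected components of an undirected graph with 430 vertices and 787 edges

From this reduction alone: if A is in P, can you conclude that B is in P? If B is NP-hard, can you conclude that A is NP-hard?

A poly-time reduction A <=_p B transfers tractability DOWN (B easy => A easy) and hardness UP (A hard => B hard), not the reverse.
From A in P, the reduction alone does NOT give B in P: any problem in P trivially reduces to SAT, yet SAT is not known to be in P.
From B NP-hard, the reduction alone does NOT give A NP-hard: again, easy problems reduce to hard ones.
(Here in fact A is P and B is P.)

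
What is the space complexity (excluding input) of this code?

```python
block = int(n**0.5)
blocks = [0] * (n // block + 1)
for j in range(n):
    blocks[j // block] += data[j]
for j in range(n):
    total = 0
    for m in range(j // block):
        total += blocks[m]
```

Space complexity: O(sqrt(n)).
Storage scales with sqrt(n).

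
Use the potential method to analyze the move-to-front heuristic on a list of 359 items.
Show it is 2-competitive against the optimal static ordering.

Let Phi = number of inversions between the MTF list and the optimal static list (0 <= Phi <= C(359,2)). Accessing an element at MTF position k and optimal position j: the move-to-front destroys all k-1 inversions in front of it that are not in front in optimal (>= k-j of them) and creates at most j-1 new ones. Amortized cost <= k + (j-1) - (k-j) = 2j - 1 <= 2 * optimal cost.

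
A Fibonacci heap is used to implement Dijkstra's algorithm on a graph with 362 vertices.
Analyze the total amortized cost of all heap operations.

Dijkstra performs 362 insert, 362 extract-min, and at most E decrease-key operations. With Fibonacci heap: insert O(1) amortized, extract-min O(log n) amortized, decrease-key O(1) amortized. Total with n = 362: O(n * 1 + n * log n + E * 1) = O(n log n + E).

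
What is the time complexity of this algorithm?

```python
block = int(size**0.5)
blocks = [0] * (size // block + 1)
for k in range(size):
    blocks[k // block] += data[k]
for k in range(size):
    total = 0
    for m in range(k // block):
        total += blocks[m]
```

Time complexity: O(n * sqrt(n)).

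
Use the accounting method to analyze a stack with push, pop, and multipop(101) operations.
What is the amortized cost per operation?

Assign 2 credits per push (1 for the push, 1 saved for a future pop). Each pop or element popped by multipop(101) uses 1 saved credit. Total credits never go negative, so amortized cost is O(1).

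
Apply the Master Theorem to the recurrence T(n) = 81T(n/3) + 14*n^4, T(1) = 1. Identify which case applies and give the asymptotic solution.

a=81, b=3, f(n)=14*n^4.
log_3(81) = 4, so n^(log_b(a)) = n^4.
f(n) = Theta(n^4), so Case 2 applies.
T(n) = Theta(n^4 log n).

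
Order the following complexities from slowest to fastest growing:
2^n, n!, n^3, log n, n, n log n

Ordered by growth rate: log n < n < n log n < n^3 < 2^n < n!.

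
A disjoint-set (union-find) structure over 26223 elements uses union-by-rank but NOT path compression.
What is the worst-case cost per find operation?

Union-by-rank alone keeps every tree's height <= log_2(26223) ~= 14.7. Each find traverses from a node to its root, costing O(height) = O(log n). Without path compression this bound is tight.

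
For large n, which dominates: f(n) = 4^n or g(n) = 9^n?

g(n) = 9^n grows faster: (9/4)^n -> infinity since 9/4 > 1.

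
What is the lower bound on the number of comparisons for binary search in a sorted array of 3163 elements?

With 3163 possible positions, we need at least ceil(log_2(3163)) = 12 comparisons. Each comparison splits the remaining candidates by at most half.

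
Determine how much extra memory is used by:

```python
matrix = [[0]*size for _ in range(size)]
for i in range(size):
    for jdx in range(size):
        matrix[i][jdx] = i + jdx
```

Space complexity: O(n^2).
A 2D structure of size n x n is allocated.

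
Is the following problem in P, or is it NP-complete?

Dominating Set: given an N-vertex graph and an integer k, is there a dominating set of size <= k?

This problem is NP-complete: reduces from Set Cover (with k part of the input).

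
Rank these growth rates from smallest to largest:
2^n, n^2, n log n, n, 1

Ordered by growth rate: 1 < n < n log n < n^2 < 2^n.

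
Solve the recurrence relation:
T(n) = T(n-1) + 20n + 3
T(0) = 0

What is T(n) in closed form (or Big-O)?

Dominant term in sum is 20*sum(i, i=1..n) = 20*n*(n+1)/2 = O(n^2).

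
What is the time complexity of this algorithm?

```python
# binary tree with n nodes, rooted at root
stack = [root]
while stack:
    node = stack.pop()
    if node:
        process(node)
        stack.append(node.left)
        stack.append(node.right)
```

Time complexity: O(n).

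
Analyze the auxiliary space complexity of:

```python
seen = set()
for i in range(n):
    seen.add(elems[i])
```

Space complexity: O(n).
Auxiliary storage grows linearly with the input size n in the worst case.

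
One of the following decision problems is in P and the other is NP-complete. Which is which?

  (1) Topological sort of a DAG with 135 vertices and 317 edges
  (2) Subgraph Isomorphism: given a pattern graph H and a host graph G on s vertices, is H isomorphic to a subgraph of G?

(1) is P: DFS-based topological sort runs in O(V+E).
(2) is NP-complete: generalizes Clique and Hamiltonian Path (pattern size is part of the input).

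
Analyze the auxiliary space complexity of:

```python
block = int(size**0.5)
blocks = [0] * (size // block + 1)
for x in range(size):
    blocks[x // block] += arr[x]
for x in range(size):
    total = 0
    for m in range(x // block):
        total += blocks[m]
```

Space complexity: O(sqrt(n)).
Storage scales with sqrt(n).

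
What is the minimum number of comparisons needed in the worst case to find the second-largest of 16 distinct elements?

Lower bound: finding the max needs 16-1 comparisons. By the adversary weight-doubling argument, the max must personally win >= ceil(log_2(16)) = 4 comparisons; the 2nd-largest is among those 4 losers, needing 4-1 more comparisons. Total >= 16-1 + 4-1 = 18. A balanced knockout tournament achieves this.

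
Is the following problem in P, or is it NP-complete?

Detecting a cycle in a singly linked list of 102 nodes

This problem is in P: Floyd's tortoise-and-hare runs in O(n) time, O(1) space.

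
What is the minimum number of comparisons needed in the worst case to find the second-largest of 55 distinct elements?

Lower bound: finding the max needs 55-1 comparisons. By the adversary weight-doubling argument, the max must personally win >= ceil(log_2(55)) = 6 comparisons; the 2nd-largest is among those 6 losers, needing 6-1 more comparisons. Total >= 55-1 + 6-1 = 59. A balanced knockout tournament achieves this.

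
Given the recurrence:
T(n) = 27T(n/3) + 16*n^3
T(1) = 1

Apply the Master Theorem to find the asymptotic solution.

a=27, b=3, f(n)=16*n^3. log_3(27) = 3. Case 2: T(n) = O(n^3 log n).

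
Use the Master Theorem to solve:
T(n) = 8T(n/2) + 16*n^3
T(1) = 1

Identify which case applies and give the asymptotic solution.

a=8, b=2, f(n)=16*n^3.
log_2(8) = 3, so n^(log_b(a)) = n^3.
f(n) = Theta(n^3), so Case 2 applies.
T(n) = Theta(n^3 log n).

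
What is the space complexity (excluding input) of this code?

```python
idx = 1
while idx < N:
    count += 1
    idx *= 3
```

Space complexity: O(1).
Only a constant amount of auxiliary storage is used; nothing grows with n.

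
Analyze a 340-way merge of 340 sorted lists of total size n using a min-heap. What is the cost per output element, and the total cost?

Maintain a min-heap of size 340 holding the current head of each list. Each output step does one extract-min (O(log 340)) and one insert of that list's next element (O(log 340)). Each of the n elements passes through the heap exactly once, so the total cost is O(n log 340), i.e. O(log 340) per output element.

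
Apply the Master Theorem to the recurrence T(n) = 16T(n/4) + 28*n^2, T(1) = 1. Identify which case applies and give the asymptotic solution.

a=16, b=4, f(n)=28*n^2.
log_4(16) = 2, so n^(log_b(a)) = n^2.
f(n) = Theta(n^2), so Case 2 applies.
T(n) = Theta(n^2 log n).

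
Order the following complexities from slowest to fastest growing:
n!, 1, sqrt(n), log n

Ordered by growth rate: 1 < log n < sqrt(n) < n!.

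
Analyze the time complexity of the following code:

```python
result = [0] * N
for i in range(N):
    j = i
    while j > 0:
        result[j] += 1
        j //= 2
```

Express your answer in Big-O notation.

Time complexity: O(n log n).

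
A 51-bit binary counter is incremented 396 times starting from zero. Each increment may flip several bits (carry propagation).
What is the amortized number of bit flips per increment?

Bit i flips on every 2^i-th increment, so over 396 increments bit i flips floor(396/2^i) times. Summing over i: total flips < 2 * 396. Amortized: < 2 = O(1) per increment.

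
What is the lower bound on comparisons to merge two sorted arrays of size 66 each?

To merge two sorted arrays of size 66, we need at least 131 comparisons in the worst case. An adversary can force every element to be compared.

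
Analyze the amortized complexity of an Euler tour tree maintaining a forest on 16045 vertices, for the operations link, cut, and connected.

An Euler tour tree stores each tree's Euler tour as a balanced BST keyed by tour position. On 16045 vertices: link concatenates two tours via O(1) splits/joins of size <= 2*16045 (O(log n)); cut splits the tour at the two occurrences of the edge (O(log n)); connected compares BST roots (O(log n) to find the root). All O(log n) amortized.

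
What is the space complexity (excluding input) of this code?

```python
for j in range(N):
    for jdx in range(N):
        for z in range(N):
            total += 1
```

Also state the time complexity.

Space complexity: O(1).
Only a constant amount of auxiliary storage is used; nothing grows with n.
Time complexity: O(n^3).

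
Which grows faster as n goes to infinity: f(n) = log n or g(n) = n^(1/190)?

g(n) = n^(1/190) grows faster: any positive power of n dominates log n.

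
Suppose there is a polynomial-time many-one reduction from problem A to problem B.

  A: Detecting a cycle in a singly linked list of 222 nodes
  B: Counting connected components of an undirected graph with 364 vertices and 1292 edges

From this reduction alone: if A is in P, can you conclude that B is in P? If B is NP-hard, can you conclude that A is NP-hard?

A poly-time reduction A <=_p B transfers tractability DOWN (B easy => A easy) and hardness UP (A hard => B hard), not the reverse.
From A in P, the reduction alone does NOT give B in P: any problem in P trivially reduces to SAT, yet SAT is not known to be in P.
From B NP-hard, the reduction alone does NOT give A NP-hard: again, easy problems reduce to hard ones.
(Here in fact A is P and B is P.)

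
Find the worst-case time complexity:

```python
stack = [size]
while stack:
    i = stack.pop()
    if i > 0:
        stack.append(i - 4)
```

Time complexity: O(n).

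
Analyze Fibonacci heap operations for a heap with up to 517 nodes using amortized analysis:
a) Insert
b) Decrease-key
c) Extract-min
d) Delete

Fibonacci heaps use lazy consolidation. Potential function Phi = t + 2m (t = number of trees, m = marked nodes).
- Insert: O(1) actual, Delta Phi = +1 (one new tree) => O(1) amortized.
- Decrease-key: with c cascading cuts, actual cost is O(c); Delta Phi <= c - 2(c-1) + 2 = 4 - c (c new trees; >= c-1 marks cleared; <= 1 new mark). Amortized O(c) + (4 - c) = O(1).
- Extract-min: O(D(n) + t) actual; consolidation drops t to <= D(n)+1, so Delta Phi pays for the t term. D(n) = O(log n) for n = 517 => O(log n) amortized.
- Delete: decrease-key to -inf then extract-min = O(log n).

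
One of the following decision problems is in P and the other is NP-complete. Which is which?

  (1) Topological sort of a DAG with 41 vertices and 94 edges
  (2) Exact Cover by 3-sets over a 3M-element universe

(1) is P: DFS-based topological sort runs in O(V+E).
(2) is NP-complete: one of Karp's 21 NP-complete problems.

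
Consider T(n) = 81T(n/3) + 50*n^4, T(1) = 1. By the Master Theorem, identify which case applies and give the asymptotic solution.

a=81, b=3, f(n)=50*n^4.
log_3(81) = 4, so n^(log_b(a)) = n^4.
f(n) = Theta(n^4), so Case 2 applies.
T(n) = Theta(n^4 log n).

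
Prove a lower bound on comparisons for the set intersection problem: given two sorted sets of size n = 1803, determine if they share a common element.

For two sorted arrays of size n = 1803, any correct algorithm must examine Omega(n) elements. If fewer are examined, an adversary places a common element in an unexamined gap. A merge-based scan achieves O(n), so the bound is tight.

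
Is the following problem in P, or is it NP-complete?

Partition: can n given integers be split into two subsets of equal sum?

This problem is NP-complete: Subset Sum reduces to it (one of Karp's 21 NP-complete problems).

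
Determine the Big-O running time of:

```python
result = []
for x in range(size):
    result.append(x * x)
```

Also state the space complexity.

Time complexity: O(n).
Space complexity: O(n).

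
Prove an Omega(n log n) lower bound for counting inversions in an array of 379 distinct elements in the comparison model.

Decision-tree argument: at any leaf, the comparisons made (with transitivity) must totally order all 379 elements -- otherwise some pair (i,j) is unordered, and an adversary can present two inputs agreeing on every comparison made but with that pair flipped, changing the inversion count by 1, so the leaf's output is wrong on one of them. Hence the tree has >= 379! leaves and height >= log_2(379!) = Omega(n log n). Modified merge sort achieves O(n log n).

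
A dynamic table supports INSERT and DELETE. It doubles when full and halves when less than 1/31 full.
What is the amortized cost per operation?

Using potential function Phi = |2*num_items - table_size| when load > 1/2, and Phi = table_size/2 - num_items otherwise. The gap of 1/31 vs 1/2 for shrinking prevents thrashing. Both insert and delete have O(1) amortized cost.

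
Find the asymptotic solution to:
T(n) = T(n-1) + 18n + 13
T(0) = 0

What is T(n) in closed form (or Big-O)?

Dominant term in sum is 18*sum(i, i=1..n) = 18*n*(n+1)/2 = O(n^2).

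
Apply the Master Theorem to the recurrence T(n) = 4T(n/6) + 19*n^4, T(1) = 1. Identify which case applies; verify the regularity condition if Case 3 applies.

a=4, b=6, f(n)=19*n^4.
log_6(4) = 0.7737 < 4.
f(n) = Omega(n^(0.7737+epsilon)) for some epsilon > 0, so Case 3 is the candidate.
Regularity: a*f(n/b) = 4*19*(n/6)^4 = (4/1296)*19*n^4 <= c*f(n) with c = 4/1296 < 1. Satisfied.
Case 3: T(n) = Theta(n^4).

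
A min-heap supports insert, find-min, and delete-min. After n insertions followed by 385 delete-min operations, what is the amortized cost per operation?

Insert takes O(log n) worst case. Delete-min takes O(log n). Over a sequence of n inserts and 385 delete-mins, total cost is O((n + 385) log n). Amortized per operation: O(log n).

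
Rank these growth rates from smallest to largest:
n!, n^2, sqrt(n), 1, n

Ordered by growth rate: 1 < sqrt(n) < n < n^2 < n!.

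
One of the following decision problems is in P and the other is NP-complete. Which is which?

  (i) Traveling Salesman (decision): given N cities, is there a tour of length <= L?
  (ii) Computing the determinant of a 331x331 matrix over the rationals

(i) is NP-complete: reduces from Hamiltonian Cycle.
(ii) is P: Gaussian elimination runs in O(n^3).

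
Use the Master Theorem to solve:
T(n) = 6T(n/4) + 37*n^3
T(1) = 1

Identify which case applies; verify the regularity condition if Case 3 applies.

a=6, b=4, f(n)=37*n^3.
log_4(6) = 1.292 < 3.
f(n) = Omega(n^(1.292+epsilon)) for some epsilon > 0, so Case 3 is the candidate.
Regularity: a*f(n/b) = 6*37*(n/4)^3 = (6/64)*37*n^3 <= c*f(n) with c = 6/64 < 1. Satisfied.
Case 3: T(n) = Theta(n^3).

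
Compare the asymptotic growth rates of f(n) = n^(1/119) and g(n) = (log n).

f(n) = n^(1/119) grows faster: any positive power of n dominates any polylog.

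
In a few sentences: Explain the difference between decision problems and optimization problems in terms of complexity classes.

Decision problems have yes/no answers and are classified into P, NP, etc. Optimization problems seek the best solution. Every optimization problem has a corresponding decision version. If the decision version is NP-complete, the optimization version is NP-hard.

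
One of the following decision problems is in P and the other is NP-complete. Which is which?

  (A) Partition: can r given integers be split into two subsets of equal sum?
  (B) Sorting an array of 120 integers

(A) is NP-complete: Subset Sum reduces to it (one of Karp's 21 NP-complete problems).
(B) is P: merge sort runs in O(n log n).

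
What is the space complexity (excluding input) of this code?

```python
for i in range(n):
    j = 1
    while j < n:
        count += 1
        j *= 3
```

Space complexity: O(1).
Only a constant amount of auxiliary storage is used; nothing grows with n.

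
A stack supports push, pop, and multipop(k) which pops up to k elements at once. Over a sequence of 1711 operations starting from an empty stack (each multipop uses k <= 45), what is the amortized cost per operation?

Each element is pushed exactly once and popped at most once (whether by pop or as part of a multipop). So the total number of individual pops over the whole sequence is at most the number of pushes, which is at most 1711. Total work <= 2 * 1711, hence O(1) amortized per operation.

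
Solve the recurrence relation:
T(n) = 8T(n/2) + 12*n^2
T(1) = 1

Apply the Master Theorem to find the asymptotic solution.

a=8, b=2, f(n)=12*n^2. log_2(8) = 3. Case 1 of Master Theorem: T(n) = O(n^3).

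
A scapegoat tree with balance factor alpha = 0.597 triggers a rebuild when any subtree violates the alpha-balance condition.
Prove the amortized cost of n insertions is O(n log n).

Define potential Phi = c * sum of |size(left(v)) - size(right(v))| over all nodes. An insertion at depth d costs O(d) = O(log n) and increases Phi by O(log n). When a rebuild of subtree of size s occurs, it costs O(s) but reduces Phi by Omega(s). With alpha = 0.597, between rebuilds Omega(s) insertions must occur. Amortized cost per insertion: O(log n).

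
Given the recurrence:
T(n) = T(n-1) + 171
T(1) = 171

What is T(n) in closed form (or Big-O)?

Unrolling: T(n) = T(n-1) + 171 = T(n-2) + 2*171 = ... = T(1) + (n-1)*171 = 171 + (n-1)*171 = 171n.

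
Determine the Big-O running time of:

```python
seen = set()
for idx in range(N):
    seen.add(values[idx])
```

Time complexity: O(n).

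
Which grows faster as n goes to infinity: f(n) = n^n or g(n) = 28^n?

f(n) = n^n grows faster: n^n / 28^n = (n/28)^n -> infinity once n > 28.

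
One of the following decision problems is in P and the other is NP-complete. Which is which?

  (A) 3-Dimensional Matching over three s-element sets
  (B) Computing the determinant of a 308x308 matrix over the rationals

(A) is NP-complete: one of Karp's 21 NP-complete problems.
(B) is P: Gaussian elimination runs in O(n^3).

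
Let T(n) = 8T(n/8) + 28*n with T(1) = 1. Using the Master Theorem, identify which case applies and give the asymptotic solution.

a=8, b=8, f(n)=28*n.
log_8(8) = 1, so n^(log_b(a)) = n.
f(n) = Theta(n), so Case 2 applies.
T(n) = Theta(n log n).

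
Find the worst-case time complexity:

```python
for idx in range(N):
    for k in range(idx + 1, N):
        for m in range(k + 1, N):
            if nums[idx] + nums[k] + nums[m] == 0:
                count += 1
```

Time complexity: O(n^3).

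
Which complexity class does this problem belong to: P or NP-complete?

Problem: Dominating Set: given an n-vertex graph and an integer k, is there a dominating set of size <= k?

This problem is NP-complete: reduces from Set Cover (with k part of the input).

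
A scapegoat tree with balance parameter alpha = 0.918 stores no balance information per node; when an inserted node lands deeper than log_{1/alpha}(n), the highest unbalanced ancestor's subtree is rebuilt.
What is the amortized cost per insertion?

Search/insert path is O(log n). A rebuild of a subtree of size s costs O(s), but with alpha = 0.918 at least Omega(s) insertions must have occurred in that subtree since its last rebuild. Charging O(1) of the rebuild to each such insertion gives O(log n) amortized.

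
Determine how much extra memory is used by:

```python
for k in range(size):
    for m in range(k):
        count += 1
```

Space complexity: O(1).
Only a constant amount of auxiliary storage is used; nothing grows with n.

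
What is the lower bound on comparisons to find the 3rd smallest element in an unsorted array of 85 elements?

Finding the 3rd smallest of 85 elements requires Omega(n) comparisons. Every element must participate in at least one comparison; otherwise it could be the 3rd smallest.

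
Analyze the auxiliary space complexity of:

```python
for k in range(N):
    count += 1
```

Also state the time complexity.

Space complexity: O(1).
Only a constant amount of auxiliary storage is used; nothing grows with n.
Time complexity: O(n).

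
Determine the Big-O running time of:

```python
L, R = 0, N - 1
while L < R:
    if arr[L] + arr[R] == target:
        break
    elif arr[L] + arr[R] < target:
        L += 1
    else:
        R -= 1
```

Time complexity: O(n).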